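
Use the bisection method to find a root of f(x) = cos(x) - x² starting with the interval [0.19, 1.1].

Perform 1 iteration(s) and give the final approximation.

f(x) = cos(x) - x²
Initial interval: [0.19, 1.1]

Iteration 1:
  c_1 = (0.190000 + 1.100000)/2 = 0.645000
  f(c_1) = f(0.645000) = 0.383075
  f(a) × f(c) ≥ 0, new interval: [0.645000, 1.100000]

After 1 iteration(s), the approximation is c_1 = 0.645000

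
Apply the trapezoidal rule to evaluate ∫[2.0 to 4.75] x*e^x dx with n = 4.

f(x) = x*e^x
a = 2.0, b = 4.75, n = 4
h = (b - a)/n = 0.687500

Trapezoidal rule: (h/2)[f(x₀) + 2f(x₁) + 2f(x₂) + ... + f(xₙ)]

x_0 = 2.0000, f(x_0) = 14.778112, coefficient = 1
x_1 = 2.6875, f(x_1) = 39.492524, coefficient = 2
x_2 = 3.3750, f(x_2) = 98.631958, coefficient = 2
x_3 = 4.0625, f(x_3) = 236.110177, coefficient = 2
x_4 = 4.7500, f(x_4) = 549.025352, coefficient = 1

I ≈ (0.687500/2) × 1312.272782 = 451.093769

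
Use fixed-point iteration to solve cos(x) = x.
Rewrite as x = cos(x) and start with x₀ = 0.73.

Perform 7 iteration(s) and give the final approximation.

Equation: cos(x) = x
Fixed-point form: x = cos(x)
x₀ = 0.73

x_1 = g(0.730000) = 0.745174
x_2 = g(0.745174) = 0.734970
x_3 = g(0.734970) = 0.741851
x_4 = g(0.741851) = 0.737219
x_5 = g(0.737219) = 0.740341
x_6 = g(0.740341) = 0.738239
x_7 = g(0.738239) = 0.739655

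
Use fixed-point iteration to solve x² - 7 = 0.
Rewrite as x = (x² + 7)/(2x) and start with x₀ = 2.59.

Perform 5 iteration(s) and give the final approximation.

Equation: x² - 7 = 0
Fixed-point form: x = (x² + 7)/(2x)
x₀ = 2.59

x_1 = g(2.590000) = 2.646351
x_2 = g(2.646351) = 2.645751
x_3 = g(2.645751) = 2.645751
x_4 = g(2.645751) = 2.645751
x_5 = g(2.645751) = 2.645751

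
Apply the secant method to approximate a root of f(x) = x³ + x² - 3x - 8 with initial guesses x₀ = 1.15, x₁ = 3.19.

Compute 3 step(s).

f(x) = x³ + x² - 3x - 8
x₀ = 1.15, x₁ = 3.19

Secant formula: x_{n+1} = x_n - f(x_n)(x_n - x_{n-1})/(f(x_n) - f(x_{n-1}))

Iteration 1:
  f(1.150000) = -8.606625
  f(3.190000) = 25.067859
  x_2 = 3.190000 - 25.067859×(3.190000 - 1.150000)/(25.067859 - (-8.606625))
       = 1.671389
Iteration 2:
  f(3.190000) = 25.067859
  f(1.671389) = -5.551529
  x_3 = 1.671389 - (-5.551529)×(1.671389 - 3.190000)/(-5.551529 - 25.067859)
       = 1.946725
Iteration 3:
  f(1.671389) = -5.551529
  f(1.946725) = -2.672858
  x_4 = 1.946725 - (-2.672858)×(1.946725 - 1.671389)/(-2.672858 - (-5.551529))
       = 2.202375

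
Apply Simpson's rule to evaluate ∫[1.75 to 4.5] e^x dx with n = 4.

f(x) = e^x
a = 1.75, b = 4.5, n = 4
h = (b - a)/n = 0.687500

Simpson's rule: (h/3)[f(x₀) + 4f(x₁) + 2f(x₂) + ... + f(xₙ)]

x_0 = 1.7500, f(x_0) = 5.754603, coefficient = 1
x_1 = 2.4375, f(x_1) = 11.444394, coefficient = 4
x_2 = 3.1250, f(x_2) = 22.759895, coefficient = 2
x_3 = 3.8125, f(x_3) = 45.263456, coefficient = 4
x_4 = 4.5000, f(x_4) = 90.017131, coefficient = 1

I ≈ (0.687500/3) × 368.122925 = 84.361504
Exact value: 84.262529
Error: 0.098975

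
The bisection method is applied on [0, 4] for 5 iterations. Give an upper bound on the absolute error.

Bisection error bound: |error| ≤ (b-a)/2^n
|error| ≤ (4 - 0)/2^5 = 4/2^5
|error| ≤ 0.1250000000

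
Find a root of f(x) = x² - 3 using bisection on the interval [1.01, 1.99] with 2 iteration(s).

f(x) = x² - 3
Initial interval: [1.01, 1.99]

Iteration 1:
  c_1 = (1.010000 + 1.990000)/2 = 1.500000
  f(c_1) = f(1.500000) = -0.750000
  f(a) × f(c) ≥ 0, new interval: [1.500000, 1.990000]
Iteration 2:
  c_2 = (1.500000 + 1.990000)/2 = 1.745000
  f(c_2) = f(1.745000) = 0.045025
  f(a) × f(c) < 0, new interval: [1.500000, 1.745000]

After 2 iteration(s), the approximation is c_2 = 1.745000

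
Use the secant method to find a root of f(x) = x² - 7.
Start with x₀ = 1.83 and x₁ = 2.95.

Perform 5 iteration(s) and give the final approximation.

f(x) = x² - 7
x₀ = 1.83, x₁ = 2.95

Secant formula: x_{n+1} = x_n - f(x_n)(x_n - x_{n-1})/(f(x_n) - f(x_{n-1}))

Iteration 1:
  f(1.830000) = -3.651100
  f(2.950000) = 1.702500
  x_2 = 2.950000 - 1.702500×(2.950000 - 1.830000)/(1.702500 - (-3.651100))
       = 2.593828
Iteration 2:
  f(2.950000) = 1.702500
  f(2.593828) = -0.272054
  x_3 = 2.593828 - (-0.272054)×(2.593828 - 2.950000)/(-0.272054 - 1.702500)
       = 2.642902
Iteration 3:
  f(2.593828) = -0.272054
  f(2.642902) = -0.015070
  x_4 = 2.642902 - (-0.015070)×(2.642902 - 2.593828)/(-0.015070 - (-0.272054))
       = 2.645780
Iteration 4:
  f(2.642902) = -0.015070
  f(2.645780) = 0.000150
  x_5 = 2.645780 - 0.000150×(2.645780 - 2.642902)/(0.000150 - (-0.015070))
       = 2.645751
Iteration 5:
  f(2.645780) = 0.000150
  f(2.645751) = 0.000000
  x_6 = 2.645751 - 0.000000×(2.645751 - 2.645780)/(0.000000 - 0.000150)
       = 2.645751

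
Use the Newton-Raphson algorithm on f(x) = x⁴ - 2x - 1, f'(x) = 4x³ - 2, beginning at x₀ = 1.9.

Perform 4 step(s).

f(x) = x⁴ - 2x - 1
f'(x) = 4x³ - 2
x₀ = 1.9

Newton-Raphson formula: x_{n+1} = x_n - f(x_n)/f'(x_n)

Iteration 1:
  f(1.900000) = 8.232100
  f'(1.900000) = 25.436000
  x_1 = 1.900000 - 8.232100/25.436000 = 1.576360
Iteration 2:
  f(1.576360) = 2.022066
  f'(1.576360) = 13.668465
  x_2 = 1.576360 - 2.022066/13.668465 = 1.428424
Iteration 3:
  f(1.428424) = 0.306361
  f'(1.428424) = 9.658190
  x_3 = 1.428424 - 0.306361/9.658190 = 1.396703
Iteration 4:
  f(1.396703) = 0.012137
  f'(1.396703) = 8.898645
  x_4 = 1.396703 - 0.012137/8.898645 = 1.395339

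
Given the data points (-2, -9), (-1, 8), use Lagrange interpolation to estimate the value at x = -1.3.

Lagrange interpolation formula:
P(x) = Σ yᵢ × Lᵢ(x)
where Lᵢ(x) = Π_{j≠i} (x - xⱼ)/(xᵢ - xⱼ)

L_0(-1.3) = (-1.3 - (-1))/(-2 - (-1)) = 0.300000
L_1(-1.3) = (-1.3 - (-2))/(-1 - (-2)) = 0.700000

P(-1.3) = (-9)×L_0(-1.3) + 8×L_1(-1.3)
P(-1.3) = 2.900000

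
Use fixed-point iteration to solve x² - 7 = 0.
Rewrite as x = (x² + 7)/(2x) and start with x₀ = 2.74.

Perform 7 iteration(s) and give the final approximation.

Equation: x² - 7 = 0
Fixed-point form: x = (x² + 7)/(2x)
x₀ = 2.74

x_1 = g(2.740000) = 2.647372
x_2 = g(2.647372) = 2.645752
x_3 = g(2.645752) = 2.645751
x_4 = g(2.645751) = 2.645751
x_5 = g(2.645751) = 2.645751
x_6 = g(2.645751) = 2.645751
x_7 = g(2.645751) = 2.645751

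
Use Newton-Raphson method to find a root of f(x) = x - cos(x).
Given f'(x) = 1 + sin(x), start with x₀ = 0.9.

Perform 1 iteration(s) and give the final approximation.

f(x) = x - cos(x)
f'(x) = 1 + sin(x)
x₀ = 0.9

Newton-Raphson formula: x_{n+1} = x_n - f(x_n)/f'(x_n)

Iteration 1:
  f(0.900000) = 0.278390
  f'(0.900000) = 1.783327
  x_1 = 0.900000 - 0.278390/1.783327 = 0.743893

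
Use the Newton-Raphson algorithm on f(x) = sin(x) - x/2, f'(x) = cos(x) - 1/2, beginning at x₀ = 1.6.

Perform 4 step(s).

f(x) = sin(x) - x/2
f'(x) = cos(x) - 1/2
x₀ = 1.6

Newton-Raphson formula: x_{n+1} = x_n - f(x_n)/f'(x_n)

Iteration 1:
  f(1.600000) = 0.199574
  f'(1.600000) = -0.529200
  x_1 = 1.600000 - 0.199574/(-0.529200) = 1.977124
Iteration 2:
  f(1.977124) = -0.069983
  f'(1.977124) = -0.895238
  x_2 = 1.977124 - (-0.069983)/(-0.895238) = 1.898951
Iteration 3:
  f(1.898951) = -0.002837
  f'(1.898951) = -0.822297
  x_3 = 1.898951 - (-0.002837)/(-0.822297) = 1.895501
Iteration 4:
  f(1.895501) = -0.000006
  f'(1.895501) = -0.819029
  x_4 = 1.895501 - (-0.000006)/(-0.819029) = 1.895494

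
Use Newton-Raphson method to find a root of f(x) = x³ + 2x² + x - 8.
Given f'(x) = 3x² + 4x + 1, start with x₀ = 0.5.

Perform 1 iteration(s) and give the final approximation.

f(x) = x³ + 2x² + x - 8
f'(x) = 3x² + 4x + 1
x₀ = 0.5

Newton-Raphson formula: x_{n+1} = x_n - f(x_n)/f'(x_n)

Iteration 1:
  f(0.500000) = -6.875000
  f'(0.500000) = 3.750000
  x_1 = 0.500000 - (-6.875000)/3.750000 = 2.333333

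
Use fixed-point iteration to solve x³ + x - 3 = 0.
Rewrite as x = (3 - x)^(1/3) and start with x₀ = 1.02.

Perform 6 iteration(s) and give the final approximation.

Equation: x³ + x - 3 = 0
Fixed-point form: x = (3 - x)^(1/3)
x₀ = 1.02

x_1 = g(1.020000) = 1.255707
x_2 = g(1.255707) = 1.203760
x_3 = g(1.203760) = 1.215593
x_4 = g(1.215593) = 1.212918
x_5 = g(1.212918) = 1.213523
x_6 = g(1.213523) = 1.213386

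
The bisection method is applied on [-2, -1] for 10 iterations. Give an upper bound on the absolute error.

Bisection error bound: |error| ≤ (b-a)/2^n
|error| ≤ (-1 - (-2))/2^10 = 1/2^10
|error| ≤ 0.0009765625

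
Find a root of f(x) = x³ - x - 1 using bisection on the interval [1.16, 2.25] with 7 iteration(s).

f(x) = x³ - x - 1
Initial interval: [1.16, 2.25]

Iteration 1:
  c_1 = (1.160000 + 2.250000)/2 = 1.705000
  f(c_1) = f(1.705000) = 2.251478
  f(a) × f(c) < 0, new interval: [1.160000, 1.705000]
Iteration 2:
  c_2 = (1.160000 + 1.705000)/2 = 1.432500
  f(c_2) = f(1.432500) = 0.507071
  f(a) × f(c) < 0, new interval: [1.160000, 1.432500]
Iteration 3:
  c_3 = (1.160000 + 1.432500)/2 = 1.296250
  f(c_3) = f(1.296250) = -0.118208
  f(a) × f(c) ≥ 0, new interval: [1.296250, 1.432500]
Iteration 4:
  c_4 = (1.296250 + 1.432500)/2 = 1.364375
  f(c_4) = f(1.364375) = 0.175435
  f(a) × f(c) < 0, new interval: [1.296250, 1.364375]
Iteration 5:
  c_5 = (1.296250 + 1.364375)/2 = 1.330313
  f(c_5) = f(1.330313) = 0.023983
  f(a) × f(c) < 0, new interval: [1.296250, 1.330313]
Iteration 6:
  c_6 = (1.296250 + 1.330313)/2 = 1.313281
  f(c_6) = f(1.313281) = -0.048255
  f(a) × f(c) ≥ 0, new interval: [1.313281, 1.330313]
Iteration 7:
  c_7 = (1.313281 + 1.330313)/2 = 1.321797
  f(c_7) = f(1.321797) = -0.012423
  f(a) × f(c) ≥ 0, new interval: [1.321797, 1.330313]

After 7 iteration(s), the approximation is c_7 = 1.321797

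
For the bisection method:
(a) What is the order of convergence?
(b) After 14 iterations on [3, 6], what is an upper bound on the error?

(a) Bisection has linear (order 1) convergence; the error is halved each step.

(b) Error bound = (b-a)/2^n = (6 - 3)/2^{14}
    = 3/2^{14}

(a) 1 (linear); (b) error ≤ 1.83e-04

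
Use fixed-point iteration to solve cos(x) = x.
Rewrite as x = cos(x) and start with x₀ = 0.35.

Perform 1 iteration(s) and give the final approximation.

Equation: cos(x) = x
Fixed-point form: x = cos(x)
x₀ = 0.35

x_1 = g(0.350000) = 0.939373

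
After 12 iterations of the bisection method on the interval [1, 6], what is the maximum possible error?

Bisection error bound: |error| ≤ (b-a)/2^n
|error| ≤ (6 - 1)/2^12 = 5/2^12
|error| ≤ 0.0012207031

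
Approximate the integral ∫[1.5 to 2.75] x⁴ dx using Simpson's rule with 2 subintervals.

f(x) = x⁴
a = 1.5, b = 2.75, n = 2
h = (b - a)/n = 0.625000

Simpson's rule: (h/3)[f(x₀) + 4f(x₁) + 2f(x₂) + ... + f(xₙ)]

x_0 = 1.5000, f(x_0) = 5.062500, coefficient = 1
x_1 = 2.1250, f(x_1) = 20.390869, coefficient = 4
x_2 = 2.7500, f(x_2) = 57.191406, coefficient = 1

I ≈ (0.625000/3) × 143.817383 = 29.961955
Exact value: 29.936523
Error: 0.025431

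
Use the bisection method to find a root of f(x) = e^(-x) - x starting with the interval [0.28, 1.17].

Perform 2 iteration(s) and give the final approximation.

f(x) = e^(-x) - x
Initial interval: [0.28, 1.17]

Iteration 1:
  c_1 = (0.280000 + 1.170000)/2 = 0.725000
  f(c_1) = f(0.725000) = -0.240675
  f(a) × f(c) < 0, new interval: [0.280000, 0.725000]
Iteration 2:
  c_2 = (0.280000 + 0.725000)/2 = 0.502500
  f(c_2) = f(0.502500) = 0.102516
  f(a) × f(c) ≥ 0, new interval: [0.502500, 0.725000]

After 2 iteration(s), the approximation is c_2 = 0.502500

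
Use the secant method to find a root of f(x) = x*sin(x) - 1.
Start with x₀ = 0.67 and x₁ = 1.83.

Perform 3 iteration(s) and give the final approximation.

f(x) = x*sin(x) - 1
x₀ = 0.67, x₁ = 1.83

Secant formula: x_{n+1} = x_n - f(x_n)(x_n - x_{n-1})/(f(x_n) - f(x_{n-1}))

Iteration 1:
  f(0.670000) = -0.583939
  f(1.830000) = 0.768868
  x_2 = 1.830000 - 0.768868×(1.830000 - 0.670000)/(0.768868 - (-0.583939))
       = 1.170714
Iteration 2:
  f(1.830000) = 0.768868
  f(1.170714) = 0.078262
  x_3 = 1.170714 - 0.078262×(1.170714 - 1.830000)/(0.078262 - 0.768868)
       = 1.096002
Iteration 3:
  f(1.170714) = 0.078262
  f(1.096002) = -0.025231
  x_4 = 1.096002 - (-0.025231)×(1.096002 - 1.170714)/(-0.025231 - 0.078262)
       = 1.114216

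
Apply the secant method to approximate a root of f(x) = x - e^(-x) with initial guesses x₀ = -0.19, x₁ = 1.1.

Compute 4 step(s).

f(x) = x - e^(-x)
x₀ = -0.19, x₁ = 1.1

Secant formula: x_{n+1} = x_n - f(x_n)(x_n - x_{n-1})/(f(x_n) - f(x_{n-1}))

Iteration 1:
  f(-0.190000) = -1.399250
  f(1.100000) = 0.767129
  x_2 = 1.100000 - 0.767129×(1.100000 - (-0.190000))/(0.767129 - (-1.399250))
       = 0.643202
Iteration 2:
  f(1.100000) = 0.767129
  f(0.643202) = 0.117596
  x_3 = 0.643202 - 0.117596×(0.643202 - 1.100000)/(0.117596 - 0.767129)
       = 0.560501
Iteration 3:
  f(0.643202) = 0.117596
  f(0.560501) = -0.010423
  x_4 = 0.560501 - (-0.010423)×(0.560501 - 0.643202)/(-0.010423 - 0.117596)
       = 0.567234
Iteration 4:
  f(0.560501) = -0.010423
  f(0.567234) = 0.000142
  x_5 = 0.567234 - 0.000142×(0.567234 - 0.560501)/(0.000142 - (-0.010423))
       = 0.567143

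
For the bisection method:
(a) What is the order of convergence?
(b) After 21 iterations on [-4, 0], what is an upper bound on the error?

(a) Bisection has linear (order 1) convergence; the error is halved each step.

(b) Error bound = (b-a)/2^n = (0 - (-4))/2^{21}
    = 4/2^{21}

(a) 1 (linear); (b) error ≤ 1.91e-06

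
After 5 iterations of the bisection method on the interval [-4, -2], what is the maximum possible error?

Bisection error bound: |error| ≤ (b-a)/2^n
|error| ≤ (-2 - (-4))/2^5 = 2/2^5
|error| ≤ 0.0625000000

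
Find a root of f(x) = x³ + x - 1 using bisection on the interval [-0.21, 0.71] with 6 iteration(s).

f(x) = x³ + x - 1
Initial interval: [-0.21, 0.71]

Iteration 1:
  c_1 = (-0.210000 + 0.710000)/2 = 0.250000
  f(c_1) = f(0.250000) = -0.734375
  f(a) × f(c) ≥ 0, new interval: [0.250000, 0.710000]
Iteration 2:
  c_2 = (0.250000 + 0.710000)/2 = 0.480000
  f(c_2) = f(0.480000) = -0.409408
  f(a) × f(c) ≥ 0, new interval: [0.480000, 0.710000]
Iteration 3:
  c_3 = (0.480000 + 0.710000)/2 = 0.595000
  f(c_3) = f(0.595000) = -0.194355
  f(a) × f(c) ≥ 0, new interval: [0.595000, 0.710000]
Iteration 4:
  c_4 = (0.595000 + 0.710000)/2 = 0.652500
  f(c_4) = f(0.652500) = -0.069694
  f(a) × f(c) ≥ 0, new interval: [0.652500, 0.710000]
Iteration 5:
  c_5 = (0.652500 + 0.710000)/2 = 0.681250
  f(c_5) = f(0.681250) = -0.002581
  f(a) × f(c) ≥ 0, new interval: [0.681250, 0.710000]
Iteration 6:
  c_6 = (0.681250 + 0.710000)/2 = 0.695625
  f(c_6) = f(0.695625) = 0.032234
  f(a) × f(c) < 0, new interval: [0.681250, 0.695625]

After 6 iteration(s), the approximation is c_6 = 0.695625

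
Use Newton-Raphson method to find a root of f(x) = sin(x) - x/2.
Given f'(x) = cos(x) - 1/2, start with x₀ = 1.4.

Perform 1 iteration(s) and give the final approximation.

f(x) = sin(x) - x/2
f'(x) = cos(x) - 1/2
x₀ = 1.4

Newton-Raphson formula: x_{n+1} = x_n - f(x_n)/f'(x_n)

Iteration 1:
  f(1.400000) = 0.285450
  f'(1.400000) = -0.330033
  x_1 = 1.400000 - 0.285450/(-0.330033) = 2.264913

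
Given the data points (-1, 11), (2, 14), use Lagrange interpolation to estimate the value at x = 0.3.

Lagrange interpolation formula:
P(x) = Σ yᵢ × Lᵢ(x)
where Lᵢ(x) = Π_{j≠i} (x - xⱼ)/(xᵢ - xⱼ)

L_0(0.3) = (0.3 - 2)/(-1 - 2) = 0.566667
L_1(0.3) = (0.3 - (-1))/(2 - (-1)) = 0.433333

P(0.3) = 11×L_0(0.3) + 14×L_1(0.3)
P(0.3) = 12.300000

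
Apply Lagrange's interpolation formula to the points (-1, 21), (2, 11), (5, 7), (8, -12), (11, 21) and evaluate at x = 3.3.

Lagrange interpolation formula:
P(x) = Σ yᵢ × Lᵢ(x)
where Lᵢ(x) = Π_{j≠i} (x - xⱼ)/(xᵢ - xⱼ)

L_0(3.3) = (3.3 - 2)/(-1 - 2) × (3.3 - 5)/(-1 - 5) × (3.3 - 8)/(-1 - 8) × (3.3 - 11)/(-1 - 11) = -0.041142
L_1(3.3) = (3.3 - (-1))/(2 - (-1)) × (3.3 - 5)/(2 - 5) × (3.3 - 8)/(2 - 8) × (3.3 - 11)/(2 - 11) = 0.544339
L_2(3.3) = (3.3 - (-1))/(5 - (-1)) × (3.3 - 2)/(5 - 2) × (3.3 - 8)/(5 - 8) × (3.3 - 11)/(5 - 11) = 0.624389
L_3(3.3) = (3.3 - (-1))/(8 - (-1)) × (3.3 - 2)/(8 - 2) × (3.3 - 5)/(8 - 5) × (3.3 - 11)/(8 - 11) = -0.150562
L_4(3.3) = (3.3 - (-1))/(11 - (-1)) × (3.3 - 2)/(11 - 2) × (3.3 - 5)/(11 - 5) × (3.3 - 8)/(11 - 8) = 0.022975

P(3.3) = 21×L_0(3.3) + 11×L_1(3.3) + 7×L_2(3.3) + (-12)×L_3(3.3) + 21×L_4(3.3)
P(3.3) = 11.783702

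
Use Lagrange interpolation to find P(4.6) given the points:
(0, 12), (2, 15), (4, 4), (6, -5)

Lagrange interpolation formula:
P(x) = Σ yᵢ × Lᵢ(x)
where Lᵢ(x) = Π_{j≠i} (x - xⱼ)/(xᵢ - xⱼ)

L_0(4.6) = (4.6 - 2)/(0 - 2) × (4.6 - 4)/(0 - 4) × (4.6 - 6)/(0 - 6) = 0.045500
L_1(4.6) = (4.6 - 0)/(2 - 0) × (4.6 - 4)/(2 - 4) × (4.6 - 6)/(2 - 6) = -0.241500
L_2(4.6) = (4.6 - 0)/(4 - 0) × (4.6 - 2)/(4 - 2) × (4.6 - 6)/(4 - 6) = 1.046500
L_3(4.6) = (4.6 - 0)/(6 - 0) × (4.6 - 2)/(6 - 2) × (4.6 - 4)/(6 - 4) = 0.149500

P(4.6) = 12×L_0(4.6) + 15×L_1(4.6) + 4×L_2(4.6) + (-5)×L_3(4.6)
P(4.6) = 0.362000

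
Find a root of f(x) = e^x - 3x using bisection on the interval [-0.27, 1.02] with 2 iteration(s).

f(x) = e^x - 3x
Initial interval: [-0.27, 1.02]

Iteration 1:
  c_1 = (-0.270000 + 1.020000)/2 = 0.375000
  f(c_1) = f(0.375000) = 0.329991
  f(a) × f(c) ≥ 0, new interval: [0.375000, 1.020000]
Iteration 2:
  c_2 = (0.375000 + 1.020000)/2 = 0.697500
  f(c_2) = f(0.697500) = -0.083775
  f(a) × f(c) < 0, new interval: [0.375000, 0.697500]

After 2 iteration(s), the approximation is c_2 = 0.697500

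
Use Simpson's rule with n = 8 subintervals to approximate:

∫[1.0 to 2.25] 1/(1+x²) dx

f(x) = 1/(1+x²)
a = 1.0, b = 2.25, n = 8
h = (b - a)/n = 0.156250

Simpson's rule: (h/3)[f(x₀) + 4f(x₁) + 2f(x₂) + ... + f(xₙ)]

x_0 = 1.0000, f(x_0) = 0.500000, coefficient = 1
x_1 = 1.1562, f(x_1) = 0.427915, coefficient = 4
x_2 = 1.3125, f(x_2) = 0.367288, coefficient = 2
x_3 = 1.4688, f(x_3) = 0.316734, coefficient = 4
x_4 = 1.6250, f(x_4) = 0.274678, coefficient = 2
x_5 = 1.7812, f(x_5) = 0.239644, coefficient = 4
x_6 = 1.9375, f(x_6) = 0.210353, coefficient = 2
x_7 = 2.0938, f(x_7) = 0.185743, coefficient = 4
x_8 = 2.2500, f(x_8) = 0.164948, coefficient = 1

I ≈ (0.156250/3) × 7.049730 = 0.367173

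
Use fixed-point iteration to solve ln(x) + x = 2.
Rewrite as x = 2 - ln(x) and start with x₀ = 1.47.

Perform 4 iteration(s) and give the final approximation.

Equation: ln(x) + x = 2
Fixed-point form: x = 2 - ln(x)
x₀ = 1.47

x_1 = g(1.470000) = 1.614738
x_2 = g(1.614738) = 1.520828
x_3 = g(1.520828) = 1.580745
x_4 = g(1.580745) = 1.542104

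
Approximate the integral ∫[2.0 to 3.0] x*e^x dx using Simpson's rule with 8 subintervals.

f(x) = x*e^x
a = 2.0, b = 3.0, n = 8
h = (b - a)/n = 0.125000

Simpson's rule: (h/3)[f(x₀) + 4f(x₁) + 2f(x₂) + ... + f(xₙ)]

x_0 = 2.0000, f(x_0) = 14.778112, coefficient = 1
x_1 = 2.1250, f(x_1) = 17.792407, coefficient = 4
x_2 = 2.2500, f(x_2) = 21.347406, coefficient = 2
x_3 = 2.3750, f(x_3) = 25.533656, coefficient = 4
x_4 = 2.5000, f(x_4) = 30.456235, coefficient = 2
x_5 = 2.6250, f(x_5) = 36.237007, coefficient = 4
x_6 = 2.7500, f(x_6) = 43.017238, coefficient = 2
x_7 = 2.8750, f(x_7) = 50.960594, coefficient = 4
x_8 = 3.0000, f(x_8) = 60.256611, coefficient = 1

I ≈ (0.125000/3) × 786.771140 = 32.782131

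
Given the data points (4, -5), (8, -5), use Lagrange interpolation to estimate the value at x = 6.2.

Lagrange interpolation formula:
P(x) = Σ yᵢ × Lᵢ(x)
where Lᵢ(x) = Π_{j≠i} (x - xⱼ)/(xᵢ - xⱼ)

L_0(6.2) = (6.2 - 8)/(4 - 8) = 0.450000
L_1(6.2) = (6.2 - 4)/(8 - 4) = 0.550000

P(6.2) = (-5)×L_0(6.2) + (-5)×L_1(6.2)
P(6.2) = -5.000000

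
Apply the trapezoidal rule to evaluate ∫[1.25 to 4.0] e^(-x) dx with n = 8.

f(x) = e^(-x)
a = 1.25, b = 4.0, n = 8
h = (b - a)/n = 0.343750

Trapezoidal rule: (h/2)[f(x₀) + 2f(x₁) + 2f(x₂) + ... + f(xₙ)]

x_0 = 1.2500, f(x_0) = 0.286505, coefficient = 1
x_1 = 1.5938, f(x_1) = 0.203162, coefficient = 2
x_2 = 1.9375, f(x_2) = 0.144064, coefficient = 2
x_3 = 2.2812, f(x_3) = 0.102156, coefficient = 2
x_4 = 2.6250, f(x_4) = 0.072440, coefficient = 2
x_5 = 2.9688, f(x_5) = 0.051367, coefficient = 2
x_6 = 3.3125, f(x_6) = 0.036425, coefficient = 2
x_7 = 3.6562, f(x_7) = 0.025829, coefficient = 2
x_8 = 4.0000, f(x_8) = 0.018316, coefficient = 1

I ≈ (0.343750/2) × 1.575708 = 0.270825
Exact value: 0.268189
Error: 0.002636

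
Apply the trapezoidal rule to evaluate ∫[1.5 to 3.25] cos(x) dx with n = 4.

f(x) = cos(x)
a = 1.5, b = 3.25, n = 4
h = (b - a)/n = 0.437500

Trapezoidal rule: (h/2)[f(x₀) + 2f(x₁) + 2f(x₂) + ... + f(xₙ)]

x_0 = 1.5000, f(x_0) = 0.070737, coefficient = 1
x_1 = 1.9375, f(x_1) = -0.358540, coefficient = 2
x_2 = 2.3750, f(x_2) = -0.720278, coefficient = 2
x_3 = 2.8125, f(x_3) = -0.946336, coefficient = 2
x_4 = 3.2500, f(x_4) = -0.994130, coefficient = 1

I ≈ (0.437500/2) × -4.973702 = -1.087997
Exact value: -1.105690
Error: 0.017693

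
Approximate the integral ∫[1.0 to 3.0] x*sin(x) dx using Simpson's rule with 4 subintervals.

f(x) = x*sin(x)
a = 1.0, b = 3.0, n = 4
h = (b - a)/n = 0.500000

Simpson's rule: (h/3)[f(x₀) + 4f(x₁) + 2f(x₂) + ... + f(xₙ)]

x_0 = 1.0000, f(x_0) = 0.841471, coefficient = 1
x_1 = 1.5000, f(x_1) = 1.496242, coefficient = 4
x_2 = 2.0000, f(x_2) = 1.818595, coefficient = 2
x_3 = 2.5000, f(x_3) = 1.496180, coefficient = 4
x_4 = 3.0000, f(x_4) = 0.423360, coefficient = 1

I ≈ (0.500000/3) × 16.871712 = 2.811952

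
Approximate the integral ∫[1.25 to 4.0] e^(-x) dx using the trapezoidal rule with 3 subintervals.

f(x) = e^(-x)
a = 1.25, b = 4.0, n = 3
h = (b - a)/n = 0.916667

Trapezoidal rule: (h/2)[f(x₀) + 2f(x₁) + 2f(x₂) + ... + f(xₙ)]

x_0 = 1.2500, f(x_0) = 0.286505, coefficient = 1
x_1 = 2.1667, f(x_1) = 0.114559, coefficient = 2
x_2 = 3.0833, f(x_2) = 0.045806, coefficient = 2
x_3 = 4.0000, f(x_3) = 0.018316, coefficient = 1

I ≈ (0.916667/2) × 0.625551 = 0.286711
Exact value: 0.268189
Error: 0.018522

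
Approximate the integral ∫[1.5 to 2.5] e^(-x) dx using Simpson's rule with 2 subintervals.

f(x) = e^(-x)
a = 1.5, b = 2.5, n = 2
h = (b - a)/n = 0.500000

Simpson's rule: (h/3)[f(x₀) + 4f(x₁) + 2f(x₂) + ... + f(xₙ)]

x_0 = 1.5000, f(x_0) = 0.223130, coefficient = 1
x_1 = 2.0000, f(x_1) = 0.135335, coefficient = 4
x_2 = 2.5000, f(x_2) = 0.082085, coefficient = 1

I ≈ (0.500000/3) × 0.846556 = 0.141093
Exact value: 0.141045
Error: 0.000048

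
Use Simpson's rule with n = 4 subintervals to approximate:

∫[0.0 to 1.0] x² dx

f(x) = x²
a = 0.0, b = 1.0, n = 4
h = (b - a)/n = 0.250000

Simpson's rule: (h/3)[f(x₀) + 4f(x₁) + 2f(x₂) + ... + f(xₙ)]

x_0 = 0.0000, f(x_0) = 0.000000, coefficient = 1
x_1 = 0.2500, f(x_1) = 0.062500, coefficient = 4
x_2 = 0.5000, f(x_2) = 0.250000, coefficient = 2
x_3 = 0.7500, f(x_3) = 0.562500, coefficient = 4
x_4 = 1.0000, f(x_4) = 1.000000, coefficient = 1

I ≈ (0.250000/3) × 4.000000 = 0.333333
Exact value: 0.333333
Error: 0.000000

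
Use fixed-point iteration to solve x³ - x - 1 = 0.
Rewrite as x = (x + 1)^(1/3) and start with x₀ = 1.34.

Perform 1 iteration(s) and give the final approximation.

Equation: x³ - x - 1 = 0
Fixed-point form: x = (x + 1)^(1/3)
x₀ = 1.34

x_1 = g(1.340000) = 1.327614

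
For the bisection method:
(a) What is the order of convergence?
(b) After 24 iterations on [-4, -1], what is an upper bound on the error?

(a) Bisection has linear (order 1) convergence; the error is halved each step.

(b) Error bound = (b-a)/2^n = (-1 - (-4))/2^{24}
    = 3/2^{24}

(a) 1 (linear); (b) error ≤ 1.79e-07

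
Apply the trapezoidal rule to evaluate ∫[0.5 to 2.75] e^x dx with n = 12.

f(x) = e^x
a = 0.5, b = 2.75, n = 12
h = (b - a)/n = 0.187500

Trapezoidal rule: (h/2)[f(x₀) + 2f(x₁) + 2f(x₂) + ... + f(xₙ)]

x_0 = 0.5000, f(x_0) = 1.648721, coefficient = 1
x_1 = 0.6875, f(x_1) = 1.988737, coefficient = 2
x_2 = 0.8750, f(x_2) = 2.398875, coefficient = 2
x_3 = 1.0625, f(x_3) = 2.893596, coefficient = 2
x_4 = 1.2500, f(x_4) = 3.490343, coefficient = 2
x_5 = 1.4375, f(x_5) = 4.210157, coefficient = 2
x_6 = 1.6250, f(x_6) = 5.078419, coefficient = 2
x_7 = 1.8125, f(x_7) = 6.125743, coefficient = 2
x_8 = 2.0000, f(x_8) = 7.389056, coefficient = 2
x_9 = 2.1875, f(x_9) = 8.912903, coefficient = 2
x_10 = 2.3750, f(x_10) = 10.751013, coefficient = 2
x_11 = 2.5625, f(x_11) = 12.968197, coefficient = 2
x_12 = 2.7500, f(x_12) = 15.642632, coefficient = 1

I ≈ (0.187500/2) × 149.705434 = 14.034884
Exact value: 13.993911
Error: 0.040974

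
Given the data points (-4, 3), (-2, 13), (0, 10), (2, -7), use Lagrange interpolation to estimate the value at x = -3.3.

Lagrange interpolation formula:
P(x) = Σ yᵢ × Lᵢ(x)
where Lᵢ(x) = Π_{j≠i} (x - xⱼ)/(xᵢ - xⱼ)

L_0(-3.3) = (-3.3 - (-2))/(-4 - (-2)) × (-3.3 - 0)/(-4 - 0) × (-3.3 - 2)/(-4 - 2) = 0.473687
L_1(-3.3) = (-3.3 - (-4))/(-2 - (-4)) × (-3.3 - 0)/(-2 - 0) × (-3.3 - 2)/(-2 - 2) = 0.765188
L_2(-3.3) = (-3.3 - (-4))/(0 - (-4)) × (-3.3 - (-2))/(0 - (-2)) × (-3.3 - 2)/(0 - 2) = -0.301438
L_3(-3.3) = (-3.3 - (-4))/(2 - (-4)) × (-3.3 - (-2))/(2 - (-2)) × (-3.3 - 0)/(2 - 0) = 0.062562

P(-3.3) = 3×L_0(-3.3) + 13×L_1(-3.3) + 10×L_2(-3.3) + (-7)×L_3(-3.3)
P(-3.3) = 7.916187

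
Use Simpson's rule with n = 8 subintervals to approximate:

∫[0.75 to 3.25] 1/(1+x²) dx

f(x) = 1/(1+x²)
a = 0.75, b = 3.25, n = 8
h = (b - a)/n = 0.312500

Simpson's rule: (h/3)[f(x₀) + 4f(x₁) + 2f(x₂) + ... + f(xₙ)]

x_0 = 0.7500, f(x_0) = 0.640000, coefficient = 1
x_1 = 1.0625, f(x_1) = 0.469725, coefficient = 4
x_2 = 1.3750, f(x_2) = 0.345946, coefficient = 2
x_3 = 1.6875, f(x_3) = 0.259898, coefficient = 4
x_4 = 2.0000, f(x_4) = 0.200000, coefficient = 2
x_5 = 2.3125, f(x_5) = 0.157538, coefficient = 4
x_6 = 2.6250, f(x_6) = 0.126733, coefficient = 2
x_7 = 2.9375, f(x_7) = 0.103854, coefficient = 4
x_8 = 3.2500, f(x_8) = 0.086486, coefficient = 1

I ≈ (0.312500/3) × 6.035906 = 0.628740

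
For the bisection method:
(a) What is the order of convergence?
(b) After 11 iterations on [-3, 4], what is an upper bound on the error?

(a) Bisection has linear (order 1) convergence; the error is halved each step.

(b) Error bound = (b-a)/2^n = (4 - (-3))/2^{11}
    = 7/2^{11}

(a) 1 (linear); (b) error ≤ 3.42e-03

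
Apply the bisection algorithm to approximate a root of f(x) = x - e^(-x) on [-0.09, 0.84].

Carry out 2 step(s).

f(x) = x - e^(-x)
Initial interval: [-0.09, 0.84]

Iteration 1:
  c_1 = (-0.090000 + 0.840000)/2 = 0.375000
  f(c_1) = f(0.375000) = -0.312289
  f(a) × f(c) ≥ 0, new interval: [0.375000, 0.840000]
Iteration 2:
  c_2 = (0.375000 + 0.840000)/2 = 0.607500
  f(c_2) = f(0.607500) = 0.062789
  f(a) × f(c) < 0, new interval: [0.375000, 0.607500]

After 2 iteration(s), the approximation is c_2 = 0.607500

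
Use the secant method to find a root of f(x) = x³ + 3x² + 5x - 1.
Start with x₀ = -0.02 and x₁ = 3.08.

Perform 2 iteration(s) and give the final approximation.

f(x) = x³ + 3x² + 5x - 1
x₀ = -0.02, x₁ = 3.08

Secant formula: x_{n+1} = x_n - f(x_n)(x_n - x_{n-1})/(f(x_n) - f(x_{n-1}))

Iteration 1:
  f(-0.020000) = -1.098808
  f(3.080000) = 72.077312
  x_2 = 3.080000 - 72.077312×(3.080000 - (-0.020000))/(72.077312 - (-1.098808))
       = 0.026549
Iteration 2:
  f(3.080000) = 72.077312
  f(0.026549) = -0.865120
  x_3 = 0.026549 - (-0.865120)×(0.026549 - 3.080000)/(-0.865120 - 72.077312)
       = 0.062764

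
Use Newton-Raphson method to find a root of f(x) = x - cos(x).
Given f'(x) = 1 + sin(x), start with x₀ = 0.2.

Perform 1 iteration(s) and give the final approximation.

f(x) = x - cos(x)
f'(x) = 1 + sin(x)
x₀ = 0.2

Newton-Raphson formula: x_{n+1} = x_n - f(x_n)/f'(x_n)

Iteration 1:
  f(0.200000) = -0.780067
  f'(0.200000) = 1.198669
  x_1 = 0.200000 - (-0.780067)/1.198669 = 0.850777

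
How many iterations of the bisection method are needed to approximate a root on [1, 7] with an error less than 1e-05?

We need (b-a)/2^n ≤ 1e-05
(7 - 1)/2^n ≤ 1e-05
6/2^n ≤ 1e-05
2^n ≥ 600000
n ≥ log₂(600000) = 19.19
n ≥ 20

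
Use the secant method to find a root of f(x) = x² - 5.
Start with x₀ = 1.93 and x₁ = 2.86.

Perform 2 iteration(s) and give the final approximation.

f(x) = x² - 5
x₀ = 1.93, x₁ = 2.86

Secant formula: x_{n+1} = x_n - f(x_n)(x_n - x_{n-1})/(f(x_n) - f(x_{n-1}))

Iteration 1:
  f(1.930000) = -1.275100
  f(2.860000) = 3.179600
  x_2 = 2.860000 - 3.179600×(2.860000 - 1.930000)/(3.179600 - (-1.275100))
       = 2.196200
Iteration 2:
  f(2.860000) = 3.179600
  f(2.196200) = -0.176704
  x_3 = 2.196200 - (-0.176704)×(2.196200 - 2.860000)/(-0.176704 - 3.179600)
       = 2.231148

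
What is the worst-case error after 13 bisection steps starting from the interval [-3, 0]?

Bisection error bound: |error| ≤ (b-a)/2^n
|error| ≤ (0 - (-3))/2^13 = 3/2^13
|error| ≤ 0.0003662109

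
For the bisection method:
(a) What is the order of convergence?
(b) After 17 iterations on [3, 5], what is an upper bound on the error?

(a) Bisection has linear (order 1) convergence; the error is halved each step.

(b) Error bound = (b-a)/2^n = (5 - 3)/2^{17}
    = 2/2^{17}

(a) 1 (linear); (b) error ≤ 1.53e-05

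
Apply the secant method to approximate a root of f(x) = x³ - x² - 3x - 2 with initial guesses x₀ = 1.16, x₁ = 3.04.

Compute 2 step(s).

f(x) = x³ - x² - 3x - 2
x₀ = 1.16, x₁ = 3.04

Secant formula: x_{n+1} = x_n - f(x_n)(x_n - x_{n-1})/(f(x_n) - f(x_{n-1}))

Iteration 1:
  f(1.160000) = -5.264704
  f(3.040000) = 7.732864
  x_2 = 3.040000 - 7.732864×(3.040000 - 1.160000)/(7.732864 - (-5.264704))
       = 1.921500
Iteration 2:
  f(3.040000) = 7.732864
  f(1.921500) = -4.362174
  x_3 = 1.921500 - (-4.362174)×(1.921500 - 3.040000)/(-4.362174 - 7.732864)
       = 2.324896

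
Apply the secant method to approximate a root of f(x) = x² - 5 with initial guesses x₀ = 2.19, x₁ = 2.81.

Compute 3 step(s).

f(x) = x² - 5
x₀ = 2.19, x₁ = 2.81

Secant formula: x_{n+1} = x_n - f(x_n)(x_n - x_{n-1})/(f(x_n) - f(x_{n-1}))

Iteration 1:
  f(2.190000) = -0.203900
  f(2.810000) = 2.896100
  x_2 = 2.810000 - 2.896100×(2.810000 - 2.190000)/(2.896100 - (-0.203900))
       = 2.230780
Iteration 2:
  f(2.810000) = 2.896100
  f(2.230780) = -0.023621
  x_3 = 2.230780 - (-0.023621)×(2.230780 - 2.810000)/(-0.023621 - 2.896100)
       = 2.235466
Iteration 3:
  f(2.230780) = -0.023621
  f(2.235466) = -0.002692
  x_4 = 2.235466 - (-0.002692)×(2.235466 - 2.230780)/(-0.002692 - (-0.023621))
       = 2.236069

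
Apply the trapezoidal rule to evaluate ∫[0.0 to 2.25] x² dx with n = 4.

f(x) = x²
a = 0.0, b = 2.25, n = 4
h = (b - a)/n = 0.562500

Trapezoidal rule: (h/2)[f(x₀) + 2f(x₁) + 2f(x₂) + ... + f(xₙ)]

x_0 = 0.0000, f(x_0) = 0.000000, coefficient = 1
x_1 = 0.5625, f(x_1) = 0.316406, coefficient = 2
x_2 = 1.1250, f(x_2) = 1.265625, coefficient = 2
x_3 = 1.6875, f(x_3) = 2.847656, coefficient = 2
x_4 = 2.2500, f(x_4) = 5.062500, coefficient = 1

I ≈ (0.562500/2) × 13.921875 = 3.915527
Exact value: 3.796875
Error: 0.118652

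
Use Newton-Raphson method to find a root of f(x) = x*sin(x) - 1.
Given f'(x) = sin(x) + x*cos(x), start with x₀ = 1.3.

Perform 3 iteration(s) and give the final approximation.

f(x) = x*sin(x) - 1
f'(x) = sin(x) + x*cos(x)
x₀ = 1.3

Newton-Raphson formula: x_{n+1} = x_n - f(x_n)/f'(x_n)

Iteration 1:
  f(1.300000) = 0.252626
  f'(1.300000) = 1.311307
  x_1 = 1.300000 - 0.252626/1.311307 = 1.107348
Iteration 2:
  f(1.107348) = -0.009459
  f'(1.107348) = 1.389540
  x_2 = 1.107348 - (-0.009459)/1.389540 = 1.114155
Iteration 3:
  f(1.114155) = -0.000002
  f'(1.114155) = 1.388810
  x_3 = 1.114155 - (-0.000002)/1.388810 = 1.114157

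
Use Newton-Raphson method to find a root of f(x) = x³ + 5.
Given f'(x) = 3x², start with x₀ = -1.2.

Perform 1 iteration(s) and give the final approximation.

f(x) = x³ + 5
f'(x) = 3x²
x₀ = -1.2

Newton-Raphson formula: x_{n+1} = x_n - f(x_n)/f'(x_n)

Iteration 1:
  f(-1.200000) = 3.272000
  f'(-1.200000) = 4.320000
  x_1 = -1.200000 - 3.272000/4.320000 = -1.957407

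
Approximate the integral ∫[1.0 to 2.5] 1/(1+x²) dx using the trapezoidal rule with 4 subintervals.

f(x) = 1/(1+x²)
a = 1.0, b = 2.5, n = 4
h = (b - a)/n = 0.375000

Trapezoidal rule: (h/2)[f(x₀) + 2f(x₁) + 2f(x₂) + ... + f(xₙ)]

x_0 = 1.0000, f(x_0) = 0.500000, coefficient = 1
x_1 = 1.3750, f(x_1) = 0.345946, coefficient = 2
x_2 = 1.7500, f(x_2) = 0.246154, coefficient = 2
x_3 = 2.1250, f(x_3) = 0.181303, coefficient = 2
x_4 = 2.5000, f(x_4) = 0.137931, coefficient = 1

I ≈ (0.375000/2) × 2.184737 = 0.409638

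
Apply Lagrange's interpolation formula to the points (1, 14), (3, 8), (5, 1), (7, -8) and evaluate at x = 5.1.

Lagrange interpolation formula:
P(x) = Σ yᵢ × Lᵢ(x)
where Lᵢ(x) = Π_{j≠i} (x - xⱼ)/(xᵢ - xⱼ)

L_0(5.1) = (5.1 - 3)/(1 - 3) × (5.1 - 5)/(1 - 5) × (5.1 - 7)/(1 - 7) = 0.008312
L_1(5.1) = (5.1 - 1)/(3 - 1) × (5.1 - 5)/(3 - 5) × (5.1 - 7)/(3 - 7) = -0.048687
L_2(5.1) = (5.1 - 1)/(5 - 1) × (5.1 - 3)/(5 - 3) × (5.1 - 7)/(5 - 7) = 1.022437
L_3(5.1) = (5.1 - 1)/(7 - 1) × (5.1 - 3)/(7 - 3) × (5.1 - 5)/(7 - 5) = 0.017937

P(5.1) = 14×L_0(5.1) + 8×L_1(5.1) + 1×L_2(5.1) + (-8)×L_3(5.1)
P(5.1) = 0.605813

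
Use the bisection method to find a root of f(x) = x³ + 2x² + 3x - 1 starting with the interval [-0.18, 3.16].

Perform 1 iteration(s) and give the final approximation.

f(x) = x³ + 2x² + 3x - 1
Initial interval: [-0.18, 3.16]

Iteration 1:
  c_1 = (-0.180000 + 3.160000)/2 = 1.490000
  f(c_1) = f(1.490000) = 11.218149
  f(a) × f(c) < 0, new interval: [-0.180000, 1.490000]

After 1 iteration(s), the approximation is c_1 = 1.490000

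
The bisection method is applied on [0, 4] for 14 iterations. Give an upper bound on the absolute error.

Bisection error bound: |error| ≤ (b-a)/2^n
|error| ≤ (4 - 0)/2^14 = 4/2^14
|error| ≤ 0.0002441406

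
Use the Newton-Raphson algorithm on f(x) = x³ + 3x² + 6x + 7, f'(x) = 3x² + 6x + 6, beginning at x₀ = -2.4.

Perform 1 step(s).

f(x) = x³ + 3x² + 6x + 7
f'(x) = 3x² + 6x + 6
x₀ = -2.4

Newton-Raphson formula: x_{n+1} = x_n - f(x_n)/f'(x_n)

Iteration 1:
  f(-2.400000) = -3.944000
  f'(-2.400000) = 8.880000
  x_1 = -2.400000 - (-3.944000)/8.880000 = -1.955856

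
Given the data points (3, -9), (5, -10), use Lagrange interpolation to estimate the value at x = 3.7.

Lagrange interpolation formula:
P(x) = Σ yᵢ × Lᵢ(x)
where Lᵢ(x) = Π_{j≠i} (x - xⱼ)/(xᵢ - xⱼ)

L_0(3.7) = (3.7 - 5)/(3 - 5) = 0.650000
L_1(3.7) = (3.7 - 3)/(5 - 3) = 0.350000

P(3.7) = (-9)×L_0(3.7) + (-10)×L_1(3.7)
P(3.7) = -9.350000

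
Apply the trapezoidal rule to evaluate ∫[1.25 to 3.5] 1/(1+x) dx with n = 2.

f(x) = 1/(1+x)
a = 1.25, b = 3.5, n = 2
h = (b - a)/n = 1.125000

Trapezoidal rule: (h/2)[f(x₀) + 2f(x₁) + 2f(x₂) + ... + f(xₙ)]

x_0 = 1.2500, f(x_0) = 0.444444, coefficient = 1
x_1 = 2.3750, f(x_1) = 0.296296, coefficient = 2
x_2 = 3.5000, f(x_2) = 0.222222, coefficient = 1

I ≈ (1.125000/2) × 1.259259 = 0.708333
Exact value: 0.693147
Error: 0.015186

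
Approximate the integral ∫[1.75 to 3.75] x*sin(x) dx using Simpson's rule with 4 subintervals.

f(x) = x*sin(x)
a = 1.75, b = 3.75, n = 4
h = (b - a)/n = 0.500000

Simpson's rule: (h/3)[f(x₀) + 4f(x₁) + 2f(x₂) + ... + f(xₙ)]

x_0 = 1.7500, f(x_0) = 1.721975, coefficient = 1
x_1 = 2.2500, f(x_1) = 1.750665, coefficient = 4
x_2 = 2.7500, f(x_2) = 1.049568, coefficient = 2
x_3 = 3.2500, f(x_3) = -0.351634, coefficient = 4
x_4 = 3.7500, f(x_4) = -2.143355, coefficient = 1

I ≈ (0.500000/3) × 7.273878 = 1.212313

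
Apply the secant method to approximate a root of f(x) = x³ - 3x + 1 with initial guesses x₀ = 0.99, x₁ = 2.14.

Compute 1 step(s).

f(x) = x³ - 3x + 1
x₀ = 0.99, x₁ = 2.14

Secant formula: x_{n+1} = x_n - f(x_n)(x_n - x_{n-1})/(f(x_n) - f(x_{n-1}))

Iteration 1:
  f(0.990000) = -0.999701
  f(2.140000) = 4.380344
  x_2 = 2.140000 - 4.380344×(2.140000 - 0.990000)/(4.380344 - (-0.999701))
       = 1.203689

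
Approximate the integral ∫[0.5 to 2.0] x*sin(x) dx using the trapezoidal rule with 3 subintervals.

f(x) = x*sin(x)
a = 0.5, b = 2.0, n = 3
h = (b - a)/n = 0.500000

Trapezoidal rule: (h/2)[f(x₀) + 2f(x₁) + 2f(x₂) + ... + f(xₙ)]

x_0 = 0.5000, f(x_0) = 0.239713, coefficient = 1
x_1 = 1.0000, f(x_1) = 0.841471, coefficient = 2
x_2 = 1.5000, f(x_2) = 1.496242, coefficient = 2
x_3 = 2.0000, f(x_3) = 1.818595, coefficient = 1

I ≈ (0.500000/2) × 6.733735 = 1.683434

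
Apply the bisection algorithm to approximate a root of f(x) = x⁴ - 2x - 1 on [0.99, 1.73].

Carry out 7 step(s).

f(x) = x⁴ - 2x - 1
Initial interval: [0.99, 1.73]

Iteration 1:
  c_1 = (0.990000 + 1.730000)/2 = 1.360000
  f(c_1) = f(1.360000) = -0.298980
  f(a) × f(c) ≥ 0, new interval: [1.360000, 1.730000]
Iteration 2:
  c_2 = (1.360000 + 1.730000)/2 = 1.545000
  f(c_2) = f(1.545000) = 1.607888
  f(a) × f(c) < 0, new interval: [1.360000, 1.545000]
Iteration 3:
  c_3 = (1.360000 + 1.545000)/2 = 1.452500
  f(c_3) = f(1.452500) = 0.546071
  f(a) × f(c) < 0, new interval: [1.360000, 1.452500]
Iteration 4:
  c_4 = (1.360000 + 1.452500)/2 = 1.406250
  f(c_4) = f(1.406250) = 0.098161
  f(a) × f(c) < 0, new interval: [1.360000, 1.406250]
Iteration 5:
  c_5 = (1.360000 + 1.406250)/2 = 1.383125
  f(c_5) = f(1.383125) = -0.106548
  f(a) × f(c) ≥ 0, new interval: [1.383125, 1.406250]
Iteration 6:
  c_6 = (1.383125 + 1.406250)/2 = 1.394687
  f(c_6) = f(1.394687) = -0.005754
  f(a) × f(c) ≥ 0, new interval: [1.394687, 1.406250]
Iteration 7:
  c_7 = (1.394687 + 1.406250)/2 = 1.400469
  f(c_7) = f(1.400469) = 0.045810
  f(a) × f(c) < 0, new interval: [1.394687, 1.400469]

After 7 iteration(s), the approximation is c_7 = 1.400469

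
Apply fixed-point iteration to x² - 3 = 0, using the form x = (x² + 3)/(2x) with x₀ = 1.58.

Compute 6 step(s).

Equation: x² - 3 = 0
Fixed-point form: x = (x² + 3)/(2x)
x₀ = 1.58

x_1 = g(1.580000) = 1.739367
x_2 = g(1.739367) = 1.732066
x_3 = g(1.732066) = 1.732051
x_4 = g(1.732051) = 1.732051
x_5 = g(1.732051) = 1.732051
x_6 = g(1.732051) = 1.732051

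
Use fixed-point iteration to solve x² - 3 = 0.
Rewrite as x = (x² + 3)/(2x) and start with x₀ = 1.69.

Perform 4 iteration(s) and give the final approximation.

Equation: x² - 3 = 0
Fixed-point form: x = (x² + 3)/(2x)
x₀ = 1.69

x_1 = g(1.690000) = 1.732574
x_2 = g(1.732574) = 1.732051
x_3 = g(1.732051) = 1.732051
x_4 = g(1.732051) = 1.732051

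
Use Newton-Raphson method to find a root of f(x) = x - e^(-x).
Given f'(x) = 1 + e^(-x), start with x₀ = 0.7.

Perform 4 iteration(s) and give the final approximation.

f(x) = x - e^(-x)
f'(x) = 1 + e^(-x)
x₀ = 0.7

Newton-Raphson formula: x_{n+1} = x_n - f(x_n)/f'(x_n)

Iteration 1:
  f(0.700000) = 0.203415
  f'(0.700000) = 1.496585
  x_1 = 0.700000 - 0.203415/1.496585 = 0.564081
Iteration 2:
  f(0.564081) = -0.004802
  f'(0.564081) = 1.568883
  x_2 = 0.564081 - (-0.004802)/1.568883 = 0.567142
Iteration 3:
  f(0.567142) = -0.000003
  f'(0.567142) = 1.567144
  x_3 = 0.567142 - (-0.000003)/1.567144 = 0.567143
Iteration 4:
  f(0.567143) = 0.000000
  f'(0.567143) = 1.567143
  x_4 = 0.567143 - 0.000000/1.567143 = 0.567143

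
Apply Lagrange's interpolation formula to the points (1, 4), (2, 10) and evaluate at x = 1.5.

Lagrange interpolation formula:
P(x) = Σ yᵢ × Lᵢ(x)
where Lᵢ(x) = Π_{j≠i} (x - xⱼ)/(xᵢ - xⱼ)

L_0(1.5) = (1.5 - 2)/(1 - 2) = 0.500000
L_1(1.5) = (1.5 - 1)/(2 - 1) = 0.500000

P(1.5) = 4×L_0(1.5) + 10×L_1(1.5)
P(1.5) = 7.000000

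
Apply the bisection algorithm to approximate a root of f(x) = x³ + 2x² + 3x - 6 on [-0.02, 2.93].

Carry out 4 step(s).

f(x) = x³ + 2x² + 3x - 6
Initial interval: [-0.02, 2.93]

Iteration 1:
  c_1 = (-0.020000 + 2.930000)/2 = 1.455000
  f(c_1) = f(1.455000) = 5.679321
  f(a) × f(c) < 0, new interval: [-0.020000, 1.455000]
Iteration 2:
  c_2 = (-0.020000 + 1.455000)/2 = 0.717500
  f(c_2) = f(0.717500) = -2.448514
  f(a) × f(c) ≥ 0, new interval: [0.717500, 1.455000]
Iteration 3:
  c_3 = (0.717500 + 1.455000)/2 = 1.086250
  f(c_3) = f(1.086250) = 0.900337
  f(a) × f(c) < 0, new interval: [0.717500, 1.086250]
Iteration 4:
  c_4 = (0.717500 + 1.086250)/2 = 0.901875
  f(c_4) = f(0.901875) = -0.934052
  f(a) × f(c) ≥ 0, new interval: [0.901875, 1.086250]

After 4 iteration(s), the approximation is c_4 = 0.901875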